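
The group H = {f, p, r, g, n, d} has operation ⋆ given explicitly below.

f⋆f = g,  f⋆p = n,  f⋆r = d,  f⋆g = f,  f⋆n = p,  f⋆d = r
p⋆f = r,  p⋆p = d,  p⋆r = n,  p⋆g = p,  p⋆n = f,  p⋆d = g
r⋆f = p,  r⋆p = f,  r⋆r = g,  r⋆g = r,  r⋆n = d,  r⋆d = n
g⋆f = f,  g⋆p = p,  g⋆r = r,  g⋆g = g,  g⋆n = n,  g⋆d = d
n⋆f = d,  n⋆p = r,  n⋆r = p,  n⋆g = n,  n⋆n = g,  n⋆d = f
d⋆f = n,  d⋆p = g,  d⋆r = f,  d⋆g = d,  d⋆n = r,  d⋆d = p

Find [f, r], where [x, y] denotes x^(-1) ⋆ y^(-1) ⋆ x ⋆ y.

Identity is g; from the table f^(-1) = f and r^(-1) = r.
f ⋆ r = d
d ⋆ f = n
n ⋆ r = p

p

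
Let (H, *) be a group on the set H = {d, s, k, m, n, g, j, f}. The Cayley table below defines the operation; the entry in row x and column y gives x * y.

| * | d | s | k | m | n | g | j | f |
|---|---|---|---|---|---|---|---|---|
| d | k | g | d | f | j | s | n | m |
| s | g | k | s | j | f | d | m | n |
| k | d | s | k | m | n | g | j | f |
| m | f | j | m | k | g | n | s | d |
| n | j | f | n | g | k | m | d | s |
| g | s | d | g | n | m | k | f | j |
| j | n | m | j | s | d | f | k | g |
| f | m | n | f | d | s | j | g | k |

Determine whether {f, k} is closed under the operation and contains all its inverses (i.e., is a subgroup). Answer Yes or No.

Yes

{f, k} contains the identity k.
Checking products: every product of two elements of {f, k} (read from the table) lies in {f, k}, so the set is closed.
In a finite group, a nonempty closed subset is a subgroup. So {f, k} ≤ H.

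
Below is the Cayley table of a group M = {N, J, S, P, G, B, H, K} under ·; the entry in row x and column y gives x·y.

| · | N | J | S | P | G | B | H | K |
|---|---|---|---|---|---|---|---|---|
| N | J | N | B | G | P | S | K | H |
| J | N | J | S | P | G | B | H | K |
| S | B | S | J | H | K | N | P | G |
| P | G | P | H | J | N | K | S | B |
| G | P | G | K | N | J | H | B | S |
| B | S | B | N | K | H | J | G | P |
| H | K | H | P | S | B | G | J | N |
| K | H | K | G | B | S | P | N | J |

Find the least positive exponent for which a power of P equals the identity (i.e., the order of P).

The identity element is J (its row matches the header).
P^1 = P
P^2 = P·P = J
The first power of P equal to the identity is P^2, so ord(P) = 2.

2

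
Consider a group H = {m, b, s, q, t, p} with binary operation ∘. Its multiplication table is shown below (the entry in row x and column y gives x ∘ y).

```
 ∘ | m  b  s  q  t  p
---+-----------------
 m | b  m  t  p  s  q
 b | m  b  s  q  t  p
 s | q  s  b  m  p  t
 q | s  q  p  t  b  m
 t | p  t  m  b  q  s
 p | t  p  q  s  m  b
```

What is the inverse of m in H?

m

First locate the identity: row b matches the header, so b is the identity.
Scan row m for b: m ∘ m = b. Hence m^(-1) = m.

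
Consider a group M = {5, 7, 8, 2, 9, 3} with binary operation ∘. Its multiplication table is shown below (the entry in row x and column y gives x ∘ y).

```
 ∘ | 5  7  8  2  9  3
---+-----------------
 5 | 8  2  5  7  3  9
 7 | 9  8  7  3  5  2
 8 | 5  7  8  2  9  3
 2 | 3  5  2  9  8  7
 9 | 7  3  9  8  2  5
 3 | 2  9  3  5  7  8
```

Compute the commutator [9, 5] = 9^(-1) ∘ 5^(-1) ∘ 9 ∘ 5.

9

Identity is 8; from the table 9^(-1) = 2 and 5^(-1) = 5.
2 ∘ 5 = 3
3 ∘ 9 = 7
7 ∘ 5 = 9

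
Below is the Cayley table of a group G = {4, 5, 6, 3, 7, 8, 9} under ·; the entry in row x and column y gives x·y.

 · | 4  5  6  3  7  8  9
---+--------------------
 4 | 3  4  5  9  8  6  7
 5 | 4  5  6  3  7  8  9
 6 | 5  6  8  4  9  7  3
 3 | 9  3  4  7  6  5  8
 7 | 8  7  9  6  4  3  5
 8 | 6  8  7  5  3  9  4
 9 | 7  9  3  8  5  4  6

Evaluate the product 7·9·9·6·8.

5

7·9 = 5
5·9 = 9
9·6 = 3
3·8 = 5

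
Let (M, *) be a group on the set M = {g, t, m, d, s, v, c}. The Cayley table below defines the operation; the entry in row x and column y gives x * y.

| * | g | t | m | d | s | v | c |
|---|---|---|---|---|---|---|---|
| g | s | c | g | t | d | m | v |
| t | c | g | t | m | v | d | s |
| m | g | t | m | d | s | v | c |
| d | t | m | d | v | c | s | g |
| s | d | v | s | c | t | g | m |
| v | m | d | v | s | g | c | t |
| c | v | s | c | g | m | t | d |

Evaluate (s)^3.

v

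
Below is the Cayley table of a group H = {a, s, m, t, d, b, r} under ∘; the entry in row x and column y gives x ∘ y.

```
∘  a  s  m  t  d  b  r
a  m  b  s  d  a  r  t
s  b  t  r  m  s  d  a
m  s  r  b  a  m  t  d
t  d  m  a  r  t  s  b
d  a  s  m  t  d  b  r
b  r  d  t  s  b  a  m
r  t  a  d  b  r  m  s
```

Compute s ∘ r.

Read row s, column r: s ∘ r = a.

a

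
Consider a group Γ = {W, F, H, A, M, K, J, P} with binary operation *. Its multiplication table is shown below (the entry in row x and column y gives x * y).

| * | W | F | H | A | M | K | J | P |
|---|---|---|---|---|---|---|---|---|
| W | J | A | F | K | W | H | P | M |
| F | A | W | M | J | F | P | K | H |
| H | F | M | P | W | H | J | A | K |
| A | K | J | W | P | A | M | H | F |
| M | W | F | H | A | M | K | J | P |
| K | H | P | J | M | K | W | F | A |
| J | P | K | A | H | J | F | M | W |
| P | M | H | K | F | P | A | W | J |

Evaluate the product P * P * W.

P

P * P = J
J * W = P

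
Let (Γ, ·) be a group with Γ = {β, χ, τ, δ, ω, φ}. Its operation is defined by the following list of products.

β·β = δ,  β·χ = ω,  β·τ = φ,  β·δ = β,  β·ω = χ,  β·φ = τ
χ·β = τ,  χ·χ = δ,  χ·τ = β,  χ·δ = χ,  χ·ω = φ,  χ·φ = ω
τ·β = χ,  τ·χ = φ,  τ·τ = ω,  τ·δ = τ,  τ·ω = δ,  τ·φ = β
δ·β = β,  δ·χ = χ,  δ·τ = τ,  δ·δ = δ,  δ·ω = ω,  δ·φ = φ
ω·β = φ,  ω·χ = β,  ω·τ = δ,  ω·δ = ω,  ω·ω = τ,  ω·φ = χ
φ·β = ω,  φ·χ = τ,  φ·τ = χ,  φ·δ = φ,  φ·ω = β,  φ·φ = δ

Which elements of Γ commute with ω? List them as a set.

{δ, τ, ω}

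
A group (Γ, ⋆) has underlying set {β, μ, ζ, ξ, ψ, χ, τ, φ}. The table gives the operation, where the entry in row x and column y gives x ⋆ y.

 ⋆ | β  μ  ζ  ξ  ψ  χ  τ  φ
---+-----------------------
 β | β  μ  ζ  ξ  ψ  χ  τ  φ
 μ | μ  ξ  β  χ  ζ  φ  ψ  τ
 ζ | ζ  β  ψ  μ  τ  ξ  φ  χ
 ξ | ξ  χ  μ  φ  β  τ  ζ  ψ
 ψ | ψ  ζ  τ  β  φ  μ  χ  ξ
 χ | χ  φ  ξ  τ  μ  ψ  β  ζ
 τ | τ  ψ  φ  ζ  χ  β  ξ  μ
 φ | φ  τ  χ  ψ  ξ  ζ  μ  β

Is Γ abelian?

Check whether the table is symmetric across its main diagonal.
Every entry (row x, col y) equals the entry (row y, col x), so Γ is abelian.
(In fact Γ ≅ the cyclic group Z_8.)

Yes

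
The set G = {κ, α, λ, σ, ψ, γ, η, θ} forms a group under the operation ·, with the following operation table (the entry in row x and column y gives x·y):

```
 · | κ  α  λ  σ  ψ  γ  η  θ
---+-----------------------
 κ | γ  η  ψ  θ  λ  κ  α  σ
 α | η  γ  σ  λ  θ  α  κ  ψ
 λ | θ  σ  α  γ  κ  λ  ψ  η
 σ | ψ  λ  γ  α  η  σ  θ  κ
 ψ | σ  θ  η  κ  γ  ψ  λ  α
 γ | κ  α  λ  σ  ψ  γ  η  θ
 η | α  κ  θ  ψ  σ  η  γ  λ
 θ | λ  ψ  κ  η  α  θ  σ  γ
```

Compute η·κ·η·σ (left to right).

θ

η·κ = α
α·η = κ
κ·σ = θ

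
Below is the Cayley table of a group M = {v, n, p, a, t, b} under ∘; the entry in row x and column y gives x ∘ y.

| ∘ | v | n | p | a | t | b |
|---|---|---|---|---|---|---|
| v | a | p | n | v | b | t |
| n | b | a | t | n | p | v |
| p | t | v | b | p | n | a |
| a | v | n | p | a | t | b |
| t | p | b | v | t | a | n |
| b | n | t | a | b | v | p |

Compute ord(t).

2

The identity element is a (its row matches the header).
t^1 = t
t^2 = t ∘ t = a
The first power of t equal to the identity is t^2, so ord(t) = 2.
(Structurally, M here is isomorphic to the symmetric group S_3.)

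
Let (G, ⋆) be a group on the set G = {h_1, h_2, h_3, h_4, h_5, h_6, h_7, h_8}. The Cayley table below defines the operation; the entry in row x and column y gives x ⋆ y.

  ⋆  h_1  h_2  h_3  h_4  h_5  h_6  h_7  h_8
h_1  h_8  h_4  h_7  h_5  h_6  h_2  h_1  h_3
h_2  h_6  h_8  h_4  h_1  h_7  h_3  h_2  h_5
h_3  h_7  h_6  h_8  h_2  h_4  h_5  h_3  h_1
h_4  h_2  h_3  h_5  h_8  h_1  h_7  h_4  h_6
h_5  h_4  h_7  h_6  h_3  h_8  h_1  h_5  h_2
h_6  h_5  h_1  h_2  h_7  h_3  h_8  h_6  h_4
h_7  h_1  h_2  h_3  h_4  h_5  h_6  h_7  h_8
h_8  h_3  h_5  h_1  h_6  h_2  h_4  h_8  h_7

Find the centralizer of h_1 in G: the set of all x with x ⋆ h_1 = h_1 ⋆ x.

Compare row h_1 with column h_1 entry by entry.
h_3 ⋆ h_1 = h_7 = h_1 ⋆ h_3, so h_3 commutes with h_1.
h_2 ⋆ h_1 = h_6 but h_1 ⋆ h_2 = h_4, so h_2 does not.
Collecting the elements that commute with h_1: C(h_1) = {h_1, h_3, h_7, h_8}.
(Structurally, G here is isomorphic to the quaternion group Q_8.)

{h_1, h_3, h_7, h_8}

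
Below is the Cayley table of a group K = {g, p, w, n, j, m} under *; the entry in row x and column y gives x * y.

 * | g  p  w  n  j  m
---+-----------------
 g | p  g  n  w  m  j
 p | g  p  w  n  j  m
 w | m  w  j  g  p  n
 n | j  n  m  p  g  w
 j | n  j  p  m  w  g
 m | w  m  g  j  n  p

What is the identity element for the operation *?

The identity e satisfies e * x = x for all x, so its row in the table reproduces the column headers.
Row p reads: g, p, w, n, j, m — exactly the header order. So p is the identity.

p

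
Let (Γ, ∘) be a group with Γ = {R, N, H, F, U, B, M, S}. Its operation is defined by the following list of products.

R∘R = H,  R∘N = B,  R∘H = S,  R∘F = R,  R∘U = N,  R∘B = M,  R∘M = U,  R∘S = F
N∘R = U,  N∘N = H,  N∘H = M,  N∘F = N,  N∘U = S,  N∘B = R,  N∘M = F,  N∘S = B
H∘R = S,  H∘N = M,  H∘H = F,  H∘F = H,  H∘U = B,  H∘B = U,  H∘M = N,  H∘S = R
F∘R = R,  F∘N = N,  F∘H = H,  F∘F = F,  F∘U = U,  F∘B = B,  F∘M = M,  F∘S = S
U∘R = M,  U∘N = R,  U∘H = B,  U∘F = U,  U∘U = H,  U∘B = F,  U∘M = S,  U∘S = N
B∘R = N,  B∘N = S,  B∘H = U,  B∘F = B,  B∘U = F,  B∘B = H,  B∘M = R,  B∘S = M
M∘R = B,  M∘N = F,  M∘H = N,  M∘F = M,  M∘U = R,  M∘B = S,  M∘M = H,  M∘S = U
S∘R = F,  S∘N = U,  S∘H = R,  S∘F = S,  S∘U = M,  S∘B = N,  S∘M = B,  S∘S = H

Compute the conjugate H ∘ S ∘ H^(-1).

S

The identity is F. In row H, the entry F sits in column H, so H^(-1) = H.
H ∘ S = R
R ∘ H = S
(Structurally, Γ here is isomorphic to the quaternion group Q_8.)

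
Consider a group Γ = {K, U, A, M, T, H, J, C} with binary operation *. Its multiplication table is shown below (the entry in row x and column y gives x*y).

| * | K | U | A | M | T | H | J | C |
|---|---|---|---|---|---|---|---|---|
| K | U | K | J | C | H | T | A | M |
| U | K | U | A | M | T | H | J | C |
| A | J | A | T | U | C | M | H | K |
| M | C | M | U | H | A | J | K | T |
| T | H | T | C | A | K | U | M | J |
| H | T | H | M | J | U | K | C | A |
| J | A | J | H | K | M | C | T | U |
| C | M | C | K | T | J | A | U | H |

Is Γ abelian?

Check whether the table is symmetric across its main diagonal.
Every entry (row x, col y) equals the entry (row y, col x), so Γ is abelian.

Yes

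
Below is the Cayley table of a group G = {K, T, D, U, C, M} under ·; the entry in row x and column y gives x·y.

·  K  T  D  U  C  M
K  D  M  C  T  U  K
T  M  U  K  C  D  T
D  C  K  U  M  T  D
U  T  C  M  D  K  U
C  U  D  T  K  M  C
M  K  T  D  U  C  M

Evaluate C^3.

C

C^1 = C
C^2 = C·C = M
C^3 = M·C = C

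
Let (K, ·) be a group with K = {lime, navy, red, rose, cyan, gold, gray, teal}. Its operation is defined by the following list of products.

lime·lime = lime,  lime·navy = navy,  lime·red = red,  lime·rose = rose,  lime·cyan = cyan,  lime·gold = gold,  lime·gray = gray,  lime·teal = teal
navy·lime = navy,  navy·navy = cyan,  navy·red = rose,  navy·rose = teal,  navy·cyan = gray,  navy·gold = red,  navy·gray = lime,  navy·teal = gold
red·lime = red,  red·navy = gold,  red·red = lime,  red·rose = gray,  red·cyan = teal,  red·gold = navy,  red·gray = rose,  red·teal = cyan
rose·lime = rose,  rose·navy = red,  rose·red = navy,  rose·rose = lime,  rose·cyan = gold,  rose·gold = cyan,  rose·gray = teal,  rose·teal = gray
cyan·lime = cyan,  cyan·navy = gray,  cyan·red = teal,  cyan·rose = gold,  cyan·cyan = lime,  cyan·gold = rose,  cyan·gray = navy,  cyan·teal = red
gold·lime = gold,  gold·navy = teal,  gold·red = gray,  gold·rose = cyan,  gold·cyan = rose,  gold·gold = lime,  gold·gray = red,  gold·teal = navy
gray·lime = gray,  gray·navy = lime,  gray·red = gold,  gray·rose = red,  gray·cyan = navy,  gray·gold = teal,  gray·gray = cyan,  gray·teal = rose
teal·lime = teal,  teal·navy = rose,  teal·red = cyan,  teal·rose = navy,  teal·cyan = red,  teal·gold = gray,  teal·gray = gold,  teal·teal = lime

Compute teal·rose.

Read row teal, column rose: teal·rose = navy.

navy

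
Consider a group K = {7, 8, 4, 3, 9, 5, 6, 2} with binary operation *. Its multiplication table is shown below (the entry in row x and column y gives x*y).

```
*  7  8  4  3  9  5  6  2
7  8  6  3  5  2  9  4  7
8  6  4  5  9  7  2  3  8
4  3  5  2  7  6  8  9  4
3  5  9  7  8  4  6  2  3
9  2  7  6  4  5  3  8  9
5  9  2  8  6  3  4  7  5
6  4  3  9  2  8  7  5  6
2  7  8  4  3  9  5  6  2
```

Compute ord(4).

The identity element is 2 (its row matches the header).
4^1 = 4
4^2 = 4*4 = 2
The first power of 4 equal to the identity is 4^2, so ord(4) = 2.
(Structurally, K here is isomorphic to the cyclic group Z_8.)

2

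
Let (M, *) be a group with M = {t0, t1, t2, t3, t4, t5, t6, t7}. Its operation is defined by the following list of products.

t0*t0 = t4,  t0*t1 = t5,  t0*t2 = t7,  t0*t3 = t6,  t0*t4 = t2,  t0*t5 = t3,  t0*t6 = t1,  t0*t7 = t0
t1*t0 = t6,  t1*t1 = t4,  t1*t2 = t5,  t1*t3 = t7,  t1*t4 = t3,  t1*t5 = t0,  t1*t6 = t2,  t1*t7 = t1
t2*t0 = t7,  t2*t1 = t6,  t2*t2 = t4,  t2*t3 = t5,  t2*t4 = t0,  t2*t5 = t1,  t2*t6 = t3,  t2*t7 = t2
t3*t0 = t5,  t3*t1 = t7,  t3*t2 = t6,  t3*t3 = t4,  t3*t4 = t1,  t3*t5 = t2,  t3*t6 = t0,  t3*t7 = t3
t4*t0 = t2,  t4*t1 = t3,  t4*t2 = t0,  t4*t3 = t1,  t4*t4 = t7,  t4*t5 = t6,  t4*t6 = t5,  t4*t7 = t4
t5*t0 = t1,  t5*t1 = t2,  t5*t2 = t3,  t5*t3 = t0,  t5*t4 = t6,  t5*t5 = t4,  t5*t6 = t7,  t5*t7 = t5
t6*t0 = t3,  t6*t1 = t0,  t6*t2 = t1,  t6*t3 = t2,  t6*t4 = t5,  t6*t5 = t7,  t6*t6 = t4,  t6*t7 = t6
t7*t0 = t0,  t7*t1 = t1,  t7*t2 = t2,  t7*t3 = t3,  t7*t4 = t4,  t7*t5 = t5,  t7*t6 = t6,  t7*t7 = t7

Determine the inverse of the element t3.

t1

First locate the identity: row t7 matches the header, so t7 is the identity.
Scan row t3 for t7: t3 * t1 = t7. Hence t3^(-1) = t1.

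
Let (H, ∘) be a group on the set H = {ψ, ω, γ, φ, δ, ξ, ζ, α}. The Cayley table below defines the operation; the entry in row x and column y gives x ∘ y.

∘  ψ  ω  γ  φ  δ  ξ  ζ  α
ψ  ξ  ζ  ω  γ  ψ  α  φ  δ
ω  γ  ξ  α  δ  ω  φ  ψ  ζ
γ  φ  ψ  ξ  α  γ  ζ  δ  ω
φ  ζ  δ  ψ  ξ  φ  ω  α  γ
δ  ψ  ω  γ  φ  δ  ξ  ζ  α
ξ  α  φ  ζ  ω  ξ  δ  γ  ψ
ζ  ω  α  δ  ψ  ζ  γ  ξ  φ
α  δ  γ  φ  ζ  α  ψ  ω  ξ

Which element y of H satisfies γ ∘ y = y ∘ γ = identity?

First locate the identity: row δ matches the header, so δ is the identity.
Scan row γ for δ: γ ∘ ζ = δ. Hence γ^(-1) = ζ.

ζ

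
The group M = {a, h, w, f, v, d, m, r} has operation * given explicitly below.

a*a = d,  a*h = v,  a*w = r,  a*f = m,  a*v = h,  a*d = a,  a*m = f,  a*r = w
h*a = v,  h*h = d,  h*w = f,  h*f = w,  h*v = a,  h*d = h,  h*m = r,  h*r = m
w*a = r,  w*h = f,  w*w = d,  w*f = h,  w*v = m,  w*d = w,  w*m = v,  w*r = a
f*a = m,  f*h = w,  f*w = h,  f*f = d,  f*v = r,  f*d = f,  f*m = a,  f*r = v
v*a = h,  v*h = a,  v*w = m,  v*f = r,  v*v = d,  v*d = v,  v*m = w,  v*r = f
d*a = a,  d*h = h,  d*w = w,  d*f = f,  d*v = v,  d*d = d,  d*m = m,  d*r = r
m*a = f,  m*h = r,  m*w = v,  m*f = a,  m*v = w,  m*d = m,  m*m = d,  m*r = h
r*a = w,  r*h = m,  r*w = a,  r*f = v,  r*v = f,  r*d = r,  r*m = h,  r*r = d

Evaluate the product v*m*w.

v*m = w
w*w = d
(Structurally, M here is isomorphic to the elementary abelian group (Z_2)^3.)

d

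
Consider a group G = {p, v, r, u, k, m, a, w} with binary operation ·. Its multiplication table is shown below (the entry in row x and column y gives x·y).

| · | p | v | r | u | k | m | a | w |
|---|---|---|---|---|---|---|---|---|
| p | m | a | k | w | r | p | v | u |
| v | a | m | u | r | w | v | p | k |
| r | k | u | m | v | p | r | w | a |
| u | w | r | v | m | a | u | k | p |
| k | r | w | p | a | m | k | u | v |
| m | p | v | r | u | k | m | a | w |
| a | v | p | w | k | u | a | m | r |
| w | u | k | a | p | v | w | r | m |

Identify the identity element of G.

m

The identity e satisfies e·x = x for all x, so its row in the table reproduces the column headers.
Row m reads: p, v, r, u, k, m, a, w — exactly the header order. So m is the identity.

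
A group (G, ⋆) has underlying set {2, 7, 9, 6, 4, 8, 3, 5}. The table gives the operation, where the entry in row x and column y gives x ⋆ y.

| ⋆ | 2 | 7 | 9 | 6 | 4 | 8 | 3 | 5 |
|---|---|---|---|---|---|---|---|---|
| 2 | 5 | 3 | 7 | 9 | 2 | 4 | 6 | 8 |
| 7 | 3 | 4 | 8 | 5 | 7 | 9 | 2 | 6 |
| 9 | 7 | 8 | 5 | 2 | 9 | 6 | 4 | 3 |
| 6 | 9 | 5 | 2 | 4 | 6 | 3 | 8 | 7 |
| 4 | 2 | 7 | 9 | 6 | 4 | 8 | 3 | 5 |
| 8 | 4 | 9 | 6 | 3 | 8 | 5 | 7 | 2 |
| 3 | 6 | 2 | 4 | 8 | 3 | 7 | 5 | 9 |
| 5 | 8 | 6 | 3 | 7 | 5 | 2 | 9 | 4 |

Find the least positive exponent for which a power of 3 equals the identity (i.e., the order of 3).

4

The identity element is 4 (its row matches the header).
3^1 = 3
3^2 = 3 ⋆ 3 = 5
3^3 = 5 ⋆ 3 = 9
3^4 = 9 ⋆ 3 = 4
The first power of 3 equal to the identity is 3^4, so ord(3) = 4.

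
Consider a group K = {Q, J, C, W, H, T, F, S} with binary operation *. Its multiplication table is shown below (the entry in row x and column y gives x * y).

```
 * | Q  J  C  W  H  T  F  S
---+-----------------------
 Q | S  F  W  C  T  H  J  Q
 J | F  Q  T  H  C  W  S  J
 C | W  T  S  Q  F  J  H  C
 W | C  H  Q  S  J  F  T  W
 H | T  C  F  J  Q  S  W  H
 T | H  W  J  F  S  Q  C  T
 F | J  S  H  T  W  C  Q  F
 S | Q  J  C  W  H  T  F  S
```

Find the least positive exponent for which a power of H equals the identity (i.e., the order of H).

The identity element is S (its row matches the header).
H^1 = H
H^2 = H * H = Q
H^3 = Q * H = T
H^4 = T * H = S
The first power of H equal to the identity is H^4, so ord(H) = 4.

4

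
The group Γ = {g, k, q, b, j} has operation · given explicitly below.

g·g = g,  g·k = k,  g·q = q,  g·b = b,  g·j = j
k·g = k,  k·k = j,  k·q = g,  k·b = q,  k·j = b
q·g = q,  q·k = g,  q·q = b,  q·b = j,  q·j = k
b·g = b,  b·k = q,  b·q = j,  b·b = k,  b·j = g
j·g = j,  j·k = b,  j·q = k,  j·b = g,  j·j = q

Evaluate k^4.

k^1 = k
k^2 = k·k = j
k^3 = j·k = b
k^4 = b·k = q
(Structurally, Γ here is isomorphic to the cyclic group Z_5.)

q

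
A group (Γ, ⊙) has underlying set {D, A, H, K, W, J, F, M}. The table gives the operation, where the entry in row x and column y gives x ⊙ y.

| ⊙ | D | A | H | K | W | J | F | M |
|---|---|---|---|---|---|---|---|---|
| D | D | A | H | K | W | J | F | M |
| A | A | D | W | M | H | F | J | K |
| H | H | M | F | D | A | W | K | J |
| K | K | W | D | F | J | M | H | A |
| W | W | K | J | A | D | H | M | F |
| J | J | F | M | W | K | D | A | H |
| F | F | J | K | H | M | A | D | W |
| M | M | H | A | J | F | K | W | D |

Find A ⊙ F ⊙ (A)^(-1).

The identity is D. In row A, the entry D sits in column A, so A^(-1) = A.
A ⊙ F = J
J ⊙ A = F
(Structurally, Γ here is isomorphic to the dihedral group D_4.)

F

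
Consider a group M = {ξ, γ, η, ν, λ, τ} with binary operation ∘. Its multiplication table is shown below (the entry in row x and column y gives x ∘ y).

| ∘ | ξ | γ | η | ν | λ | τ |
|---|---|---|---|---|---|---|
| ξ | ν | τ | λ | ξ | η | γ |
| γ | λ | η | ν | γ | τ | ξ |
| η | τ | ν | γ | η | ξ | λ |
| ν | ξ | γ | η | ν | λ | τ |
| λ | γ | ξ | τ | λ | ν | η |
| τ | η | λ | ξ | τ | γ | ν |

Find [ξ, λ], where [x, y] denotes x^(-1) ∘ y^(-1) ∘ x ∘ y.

γ

Identity is ν; from the table ξ^(-1) = ξ and λ^(-1) = λ.
ξ ∘ λ = η
η ∘ ξ = τ
τ ∘ λ = γ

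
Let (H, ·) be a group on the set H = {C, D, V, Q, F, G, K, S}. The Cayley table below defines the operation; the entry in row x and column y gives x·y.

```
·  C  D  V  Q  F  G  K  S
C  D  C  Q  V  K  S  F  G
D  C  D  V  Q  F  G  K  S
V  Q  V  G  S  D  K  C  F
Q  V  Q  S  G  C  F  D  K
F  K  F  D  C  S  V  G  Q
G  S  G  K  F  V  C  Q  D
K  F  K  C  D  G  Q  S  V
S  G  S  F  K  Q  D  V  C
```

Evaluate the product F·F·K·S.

F

F·F = S
S·K = V
V·S = F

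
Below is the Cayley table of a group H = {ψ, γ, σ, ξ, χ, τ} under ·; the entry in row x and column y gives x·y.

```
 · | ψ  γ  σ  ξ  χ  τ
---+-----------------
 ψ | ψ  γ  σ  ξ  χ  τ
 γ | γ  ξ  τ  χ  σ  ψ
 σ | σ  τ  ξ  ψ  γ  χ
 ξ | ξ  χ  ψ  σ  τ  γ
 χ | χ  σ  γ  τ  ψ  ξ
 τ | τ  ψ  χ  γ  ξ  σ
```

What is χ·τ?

Read row χ, column τ: χ·τ = ξ.
(Structurally, H here is isomorphic to the cyclic group Z_6.)

ξ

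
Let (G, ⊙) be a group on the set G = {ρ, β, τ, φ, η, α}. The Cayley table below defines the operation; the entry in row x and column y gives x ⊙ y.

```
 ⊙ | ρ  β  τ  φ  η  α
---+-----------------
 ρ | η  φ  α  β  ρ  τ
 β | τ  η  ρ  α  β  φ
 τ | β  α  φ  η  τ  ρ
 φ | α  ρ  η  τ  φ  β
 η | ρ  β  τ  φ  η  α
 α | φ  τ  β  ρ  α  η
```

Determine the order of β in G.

2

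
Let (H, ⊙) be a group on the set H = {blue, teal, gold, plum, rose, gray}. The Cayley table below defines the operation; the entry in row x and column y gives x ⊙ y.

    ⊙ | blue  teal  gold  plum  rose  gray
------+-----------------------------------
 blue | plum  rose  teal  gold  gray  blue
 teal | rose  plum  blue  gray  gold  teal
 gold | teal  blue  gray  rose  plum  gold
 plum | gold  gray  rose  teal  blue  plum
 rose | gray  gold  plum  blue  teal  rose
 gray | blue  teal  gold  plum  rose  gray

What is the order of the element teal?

3

The identity element is gray (its row matches the header).
teal^1 = teal
teal^2 = teal ⊙ teal = plum
teal^3 = plum ⊙ teal = gray
The first power of teal equal to the identity is teal^3, so ord(teal) = 3.
(Structurally, H here is isomorphic to the cyclic group Z_6.)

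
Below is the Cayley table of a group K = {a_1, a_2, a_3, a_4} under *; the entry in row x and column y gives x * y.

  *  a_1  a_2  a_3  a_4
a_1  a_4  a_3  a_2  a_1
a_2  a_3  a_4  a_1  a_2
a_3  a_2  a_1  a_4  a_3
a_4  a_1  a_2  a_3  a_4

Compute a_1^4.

a_4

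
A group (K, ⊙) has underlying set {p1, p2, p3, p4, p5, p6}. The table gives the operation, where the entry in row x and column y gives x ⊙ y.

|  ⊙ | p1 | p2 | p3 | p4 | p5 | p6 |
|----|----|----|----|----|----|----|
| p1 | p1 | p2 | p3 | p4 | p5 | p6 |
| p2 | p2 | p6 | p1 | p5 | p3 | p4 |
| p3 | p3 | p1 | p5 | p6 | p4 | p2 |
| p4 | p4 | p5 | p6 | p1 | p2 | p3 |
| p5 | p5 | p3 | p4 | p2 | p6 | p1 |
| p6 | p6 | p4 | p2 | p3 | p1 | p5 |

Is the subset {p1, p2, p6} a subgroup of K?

p6 ⊙ p6 = p5, which is not in {p1, p2, p6}.
The subset is not closed under ⊙, so it is not a subgroup.
(Structurally, K here is isomorphic to the cyclic group Z_6.)

No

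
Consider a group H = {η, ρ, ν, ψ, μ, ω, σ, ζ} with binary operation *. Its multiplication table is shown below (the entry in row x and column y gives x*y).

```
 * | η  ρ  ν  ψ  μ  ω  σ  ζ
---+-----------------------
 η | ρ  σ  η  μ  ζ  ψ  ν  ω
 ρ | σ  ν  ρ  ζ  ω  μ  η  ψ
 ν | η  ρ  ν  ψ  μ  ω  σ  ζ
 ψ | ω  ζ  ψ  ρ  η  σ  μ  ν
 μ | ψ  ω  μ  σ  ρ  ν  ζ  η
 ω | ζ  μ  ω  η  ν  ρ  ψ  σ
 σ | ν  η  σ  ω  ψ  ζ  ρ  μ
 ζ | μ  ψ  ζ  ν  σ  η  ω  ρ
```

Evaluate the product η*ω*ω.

σ

η*ω = ψ
ψ*ω = σ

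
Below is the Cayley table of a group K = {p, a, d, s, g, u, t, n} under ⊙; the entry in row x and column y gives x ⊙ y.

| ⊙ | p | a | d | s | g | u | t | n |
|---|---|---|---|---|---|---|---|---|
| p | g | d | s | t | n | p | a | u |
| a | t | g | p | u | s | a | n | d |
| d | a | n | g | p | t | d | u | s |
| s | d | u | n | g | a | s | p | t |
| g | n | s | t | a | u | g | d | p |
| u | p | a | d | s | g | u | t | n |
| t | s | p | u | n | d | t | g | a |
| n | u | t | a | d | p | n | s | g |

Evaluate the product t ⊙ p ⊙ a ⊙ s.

t ⊙ p = s
s ⊙ a = u
u ⊙ s = s
(Structurally, K here is isomorphic to the quaternion group Q_8.)

s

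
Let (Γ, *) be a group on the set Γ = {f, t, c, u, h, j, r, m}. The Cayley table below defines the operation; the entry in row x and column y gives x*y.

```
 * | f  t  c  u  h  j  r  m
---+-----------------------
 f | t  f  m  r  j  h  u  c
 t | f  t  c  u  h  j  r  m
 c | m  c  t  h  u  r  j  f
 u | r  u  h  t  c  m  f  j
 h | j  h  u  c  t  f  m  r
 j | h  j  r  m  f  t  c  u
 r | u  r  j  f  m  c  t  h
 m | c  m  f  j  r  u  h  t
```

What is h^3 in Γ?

h^1 = h
h^2 = h*h = t
h^3 = t*h = h

h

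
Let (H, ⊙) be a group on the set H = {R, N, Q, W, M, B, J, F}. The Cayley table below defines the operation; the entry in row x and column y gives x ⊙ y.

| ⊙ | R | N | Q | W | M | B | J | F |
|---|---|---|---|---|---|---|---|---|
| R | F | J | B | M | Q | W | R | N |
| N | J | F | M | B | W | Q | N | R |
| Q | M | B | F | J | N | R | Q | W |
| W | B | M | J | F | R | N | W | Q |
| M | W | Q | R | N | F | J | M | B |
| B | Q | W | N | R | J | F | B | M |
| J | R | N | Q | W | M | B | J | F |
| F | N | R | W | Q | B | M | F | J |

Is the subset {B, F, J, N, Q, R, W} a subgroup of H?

F ⊙ B = M, which is not in {B, F, J, N, Q, R, W}.
The subset is not closed under ⊙, so it is not a subgroup.

No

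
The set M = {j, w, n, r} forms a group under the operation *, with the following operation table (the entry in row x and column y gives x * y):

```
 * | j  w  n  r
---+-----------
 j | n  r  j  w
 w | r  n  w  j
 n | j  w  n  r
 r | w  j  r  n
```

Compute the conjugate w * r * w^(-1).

r

The identity is n. In row w, the entry n sits in column w, so w^(-1) = w.
w * r = j
j * w = r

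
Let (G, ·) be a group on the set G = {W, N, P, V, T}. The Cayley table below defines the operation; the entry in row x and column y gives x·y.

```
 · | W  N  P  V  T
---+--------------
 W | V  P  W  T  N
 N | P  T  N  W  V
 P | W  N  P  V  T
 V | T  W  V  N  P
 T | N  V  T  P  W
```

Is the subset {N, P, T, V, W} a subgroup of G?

Yes

{N, P, T, V, W} contains the identity P.
Checking products: every product of two elements of {N, P, T, V, W} (read from the table) lies in {N, P, T, V, W}, so the set is closed.
In a finite group, a nonempty closed subset is a subgroup. So {N, P, T, V, W} ≤ G.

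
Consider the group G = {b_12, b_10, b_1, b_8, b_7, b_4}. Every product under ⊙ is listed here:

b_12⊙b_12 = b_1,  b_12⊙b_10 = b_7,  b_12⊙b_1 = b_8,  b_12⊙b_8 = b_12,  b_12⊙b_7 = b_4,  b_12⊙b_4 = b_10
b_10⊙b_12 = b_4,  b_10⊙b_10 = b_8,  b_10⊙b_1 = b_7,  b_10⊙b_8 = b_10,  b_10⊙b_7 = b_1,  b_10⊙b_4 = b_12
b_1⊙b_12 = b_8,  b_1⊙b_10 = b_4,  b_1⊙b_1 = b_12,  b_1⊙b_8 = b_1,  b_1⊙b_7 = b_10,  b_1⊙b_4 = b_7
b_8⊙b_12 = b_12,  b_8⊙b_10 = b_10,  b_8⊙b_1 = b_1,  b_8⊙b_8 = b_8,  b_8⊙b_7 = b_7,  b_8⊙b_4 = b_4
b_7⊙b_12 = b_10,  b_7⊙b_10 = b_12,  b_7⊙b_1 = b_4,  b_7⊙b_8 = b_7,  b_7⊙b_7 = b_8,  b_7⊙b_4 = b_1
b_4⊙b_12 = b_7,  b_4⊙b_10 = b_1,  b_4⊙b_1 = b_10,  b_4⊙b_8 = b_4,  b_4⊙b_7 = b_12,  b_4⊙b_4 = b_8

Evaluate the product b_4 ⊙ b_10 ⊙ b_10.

b_4

b_4 ⊙ b_10 = b_1
b_1 ⊙ b_10 = b_4
(Structurally, G here is isomorphic to the symmetric group S_3.)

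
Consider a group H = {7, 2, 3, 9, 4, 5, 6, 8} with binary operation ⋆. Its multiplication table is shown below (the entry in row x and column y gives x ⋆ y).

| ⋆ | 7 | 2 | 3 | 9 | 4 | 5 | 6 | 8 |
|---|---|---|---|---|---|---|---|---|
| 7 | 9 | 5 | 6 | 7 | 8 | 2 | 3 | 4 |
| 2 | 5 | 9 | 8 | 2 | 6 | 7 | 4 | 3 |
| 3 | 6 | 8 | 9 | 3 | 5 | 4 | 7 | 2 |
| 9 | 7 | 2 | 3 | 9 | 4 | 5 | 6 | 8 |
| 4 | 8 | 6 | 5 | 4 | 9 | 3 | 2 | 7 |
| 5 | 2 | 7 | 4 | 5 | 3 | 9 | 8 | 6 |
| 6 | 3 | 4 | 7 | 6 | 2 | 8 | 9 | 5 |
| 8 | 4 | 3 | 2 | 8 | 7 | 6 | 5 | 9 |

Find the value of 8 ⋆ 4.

Read row 8, column 4: 8 ⋆ 4 = 7.

7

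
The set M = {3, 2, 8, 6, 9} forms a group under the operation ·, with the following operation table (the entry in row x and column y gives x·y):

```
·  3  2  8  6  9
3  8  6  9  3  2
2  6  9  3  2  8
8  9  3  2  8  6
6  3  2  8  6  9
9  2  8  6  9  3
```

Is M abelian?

Yes

Check whether the table is symmetric across its main diagonal.
Every entry (row x, col y) equals the entry (row y, col x), so M is abelian.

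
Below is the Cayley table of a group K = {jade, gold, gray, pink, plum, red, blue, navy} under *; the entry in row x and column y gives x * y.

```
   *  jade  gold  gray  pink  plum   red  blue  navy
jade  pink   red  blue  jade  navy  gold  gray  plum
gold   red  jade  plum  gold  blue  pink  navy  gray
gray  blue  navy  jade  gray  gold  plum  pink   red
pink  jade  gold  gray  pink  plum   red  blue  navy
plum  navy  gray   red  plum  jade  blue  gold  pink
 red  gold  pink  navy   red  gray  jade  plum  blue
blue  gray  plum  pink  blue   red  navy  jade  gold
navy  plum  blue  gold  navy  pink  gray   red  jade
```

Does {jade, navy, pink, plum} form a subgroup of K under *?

{jade, navy, pink, plum} contains the identity pink.
Checking products: every product of two elements of {jade, navy, pink, plum} (read from the table) lies in {jade, navy, pink, plum}, so the set is closed.
In a finite group, a nonempty closed subset is a subgroup. So {jade, navy, pink, plum} ≤ K.

Yes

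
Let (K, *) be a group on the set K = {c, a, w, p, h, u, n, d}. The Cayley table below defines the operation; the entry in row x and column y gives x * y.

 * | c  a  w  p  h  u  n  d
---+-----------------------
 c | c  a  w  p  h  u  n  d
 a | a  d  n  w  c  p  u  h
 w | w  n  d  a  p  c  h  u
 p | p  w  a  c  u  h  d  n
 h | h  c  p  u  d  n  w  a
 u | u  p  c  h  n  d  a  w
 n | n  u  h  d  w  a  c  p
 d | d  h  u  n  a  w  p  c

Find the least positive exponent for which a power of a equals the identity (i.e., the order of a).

4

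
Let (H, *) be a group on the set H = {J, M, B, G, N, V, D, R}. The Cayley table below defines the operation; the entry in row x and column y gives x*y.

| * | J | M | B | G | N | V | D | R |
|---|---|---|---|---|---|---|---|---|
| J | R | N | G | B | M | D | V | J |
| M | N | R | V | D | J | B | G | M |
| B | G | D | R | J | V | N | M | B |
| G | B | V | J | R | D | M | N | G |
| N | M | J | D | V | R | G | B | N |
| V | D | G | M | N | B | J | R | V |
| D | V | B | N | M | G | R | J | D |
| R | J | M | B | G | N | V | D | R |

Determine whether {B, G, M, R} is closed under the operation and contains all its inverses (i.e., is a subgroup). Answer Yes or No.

No

M*B = V, which is not in {B, G, M, R}.
The subset is not closed under *, so it is not a subgroup.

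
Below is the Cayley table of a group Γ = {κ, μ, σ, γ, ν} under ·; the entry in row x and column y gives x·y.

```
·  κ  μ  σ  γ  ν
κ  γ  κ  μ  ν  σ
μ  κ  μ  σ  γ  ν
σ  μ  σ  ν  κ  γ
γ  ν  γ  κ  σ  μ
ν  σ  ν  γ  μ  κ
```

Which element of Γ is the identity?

The identity e satisfies e·x = x for all x, so its row in the table reproduces the column headers.
Row μ reads: κ, μ, σ, γ, ν — exactly the header order. So μ is the identity.

μ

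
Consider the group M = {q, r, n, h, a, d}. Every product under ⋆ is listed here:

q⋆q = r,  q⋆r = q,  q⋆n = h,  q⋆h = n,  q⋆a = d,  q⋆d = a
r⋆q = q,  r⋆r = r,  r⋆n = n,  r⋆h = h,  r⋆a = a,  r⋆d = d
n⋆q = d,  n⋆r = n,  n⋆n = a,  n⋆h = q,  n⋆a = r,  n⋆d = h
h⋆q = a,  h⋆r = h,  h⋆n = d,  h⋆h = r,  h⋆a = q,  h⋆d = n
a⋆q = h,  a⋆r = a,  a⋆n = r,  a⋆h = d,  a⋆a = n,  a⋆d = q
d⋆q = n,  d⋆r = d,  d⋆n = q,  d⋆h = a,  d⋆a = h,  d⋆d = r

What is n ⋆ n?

Read row n, column n: n ⋆ n = a.
(Structurally, M here is isomorphic to the symmetric group S_3.)

a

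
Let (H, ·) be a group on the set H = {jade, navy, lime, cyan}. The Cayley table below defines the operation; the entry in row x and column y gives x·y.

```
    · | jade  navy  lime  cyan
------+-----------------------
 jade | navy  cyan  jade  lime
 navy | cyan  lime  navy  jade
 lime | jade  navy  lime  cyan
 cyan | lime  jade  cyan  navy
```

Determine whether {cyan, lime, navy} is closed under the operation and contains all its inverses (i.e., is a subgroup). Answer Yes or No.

No

navy·cyan = jade, which is not in {cyan, lime, navy}.
The subset is not closed under ·, so it is not a subgroup.
(Structurally, H here is isomorphic to the cyclic group Z_4.)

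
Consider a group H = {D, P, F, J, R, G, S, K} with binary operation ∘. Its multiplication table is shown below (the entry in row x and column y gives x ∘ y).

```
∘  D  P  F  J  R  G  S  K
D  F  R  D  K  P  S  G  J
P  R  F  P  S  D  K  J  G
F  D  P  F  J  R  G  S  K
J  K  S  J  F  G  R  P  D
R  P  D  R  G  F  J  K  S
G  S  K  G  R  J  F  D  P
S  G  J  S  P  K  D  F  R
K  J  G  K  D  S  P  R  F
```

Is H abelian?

Yes

Check whether the table is symmetric across its main diagonal.
Every entry (row x, col y) equals the entry (row y, col x), so H is abelian.
(In fact H ≅ the elementary abelian group (Z_2)^3.)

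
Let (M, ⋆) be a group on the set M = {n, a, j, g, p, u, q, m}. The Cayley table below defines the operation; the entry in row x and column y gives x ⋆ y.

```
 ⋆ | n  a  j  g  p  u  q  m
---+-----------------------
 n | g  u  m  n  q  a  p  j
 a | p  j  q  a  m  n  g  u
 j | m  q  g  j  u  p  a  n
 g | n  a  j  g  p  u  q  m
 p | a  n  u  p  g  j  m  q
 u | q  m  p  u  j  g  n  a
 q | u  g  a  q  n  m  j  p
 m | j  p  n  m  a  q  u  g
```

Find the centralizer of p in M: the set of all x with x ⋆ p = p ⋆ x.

Compare row p with column p entry by entry.
j ⋆ p = u = p ⋆ j, so j commutes with p.
q ⋆ p = n but p ⋆ q = m, so q does not.
Collecting the elements that commute with p: C(p) = {g, j, p, u}.

{g, j, p, u}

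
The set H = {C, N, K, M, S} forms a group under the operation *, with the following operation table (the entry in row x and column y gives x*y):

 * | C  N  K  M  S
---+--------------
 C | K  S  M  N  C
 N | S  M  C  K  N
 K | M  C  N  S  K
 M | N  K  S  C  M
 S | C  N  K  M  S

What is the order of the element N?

5

The identity element is S (its row matches the header).
N^1 = N
N^2 = N*N = M
N^3 = M*N = K
N^4 = K*N = C
N^5 = C*N = S
The first power of N equal to the identity is N^5, so ord(N) = 5.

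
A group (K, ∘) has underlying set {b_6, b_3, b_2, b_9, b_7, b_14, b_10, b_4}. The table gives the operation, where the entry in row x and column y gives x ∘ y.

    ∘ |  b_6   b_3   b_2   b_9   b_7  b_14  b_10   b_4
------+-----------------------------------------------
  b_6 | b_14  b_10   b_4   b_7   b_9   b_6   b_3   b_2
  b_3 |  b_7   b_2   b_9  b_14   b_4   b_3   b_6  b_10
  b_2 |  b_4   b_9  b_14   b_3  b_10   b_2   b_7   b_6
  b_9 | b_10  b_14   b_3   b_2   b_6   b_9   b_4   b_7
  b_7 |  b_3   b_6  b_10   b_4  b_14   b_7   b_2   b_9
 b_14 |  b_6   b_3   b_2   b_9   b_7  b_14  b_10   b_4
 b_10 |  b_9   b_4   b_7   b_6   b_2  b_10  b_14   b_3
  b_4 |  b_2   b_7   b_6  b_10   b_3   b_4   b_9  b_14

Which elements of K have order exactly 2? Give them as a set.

{b_10, b_2, b_4, b_6, b_7}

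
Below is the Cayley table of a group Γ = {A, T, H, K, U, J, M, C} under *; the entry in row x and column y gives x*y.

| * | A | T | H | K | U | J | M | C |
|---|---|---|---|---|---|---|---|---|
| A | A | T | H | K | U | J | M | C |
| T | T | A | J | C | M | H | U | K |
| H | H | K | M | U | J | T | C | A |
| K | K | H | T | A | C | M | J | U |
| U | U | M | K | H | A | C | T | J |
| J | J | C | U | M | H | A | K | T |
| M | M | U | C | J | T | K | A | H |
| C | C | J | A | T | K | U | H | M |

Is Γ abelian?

C*U = K but U*C = J.
Since C and U do not commute, Γ is not abelian.

No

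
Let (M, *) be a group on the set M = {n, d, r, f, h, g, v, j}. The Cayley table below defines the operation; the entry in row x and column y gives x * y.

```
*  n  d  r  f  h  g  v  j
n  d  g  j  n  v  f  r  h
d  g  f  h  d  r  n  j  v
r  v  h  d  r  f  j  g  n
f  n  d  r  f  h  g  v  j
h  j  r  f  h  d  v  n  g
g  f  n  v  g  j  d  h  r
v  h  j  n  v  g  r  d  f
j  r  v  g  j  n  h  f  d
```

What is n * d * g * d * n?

n * d = g
g * g = d
d * d = f
f * n = n

n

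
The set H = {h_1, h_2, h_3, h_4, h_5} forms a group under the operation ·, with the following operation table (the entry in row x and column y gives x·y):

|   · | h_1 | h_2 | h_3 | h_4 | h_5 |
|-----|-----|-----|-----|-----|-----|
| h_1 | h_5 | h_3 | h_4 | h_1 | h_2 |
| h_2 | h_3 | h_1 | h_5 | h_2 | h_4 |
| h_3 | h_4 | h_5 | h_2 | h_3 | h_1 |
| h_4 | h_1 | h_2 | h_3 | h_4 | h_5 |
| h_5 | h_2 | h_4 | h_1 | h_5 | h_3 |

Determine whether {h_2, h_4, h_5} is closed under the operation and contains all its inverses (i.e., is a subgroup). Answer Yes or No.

h_2·h_2 = h_1, which is not in {h_2, h_4, h_5}.
The subset is not closed under ·, so it is not a subgroup.

No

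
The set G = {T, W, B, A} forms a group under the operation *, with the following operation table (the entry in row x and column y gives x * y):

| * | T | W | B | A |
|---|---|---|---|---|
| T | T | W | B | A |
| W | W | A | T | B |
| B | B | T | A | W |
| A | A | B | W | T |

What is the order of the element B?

4

The identity element is T (its row matches the header).
B^1 = B
B^2 = B * B = A
B^3 = A * B = W
B^4 = W * B = T
The first power of B equal to the identity is B^4, so ord(B) = 4.
(Structurally, G here is isomorphic to the cyclic group Z_4.)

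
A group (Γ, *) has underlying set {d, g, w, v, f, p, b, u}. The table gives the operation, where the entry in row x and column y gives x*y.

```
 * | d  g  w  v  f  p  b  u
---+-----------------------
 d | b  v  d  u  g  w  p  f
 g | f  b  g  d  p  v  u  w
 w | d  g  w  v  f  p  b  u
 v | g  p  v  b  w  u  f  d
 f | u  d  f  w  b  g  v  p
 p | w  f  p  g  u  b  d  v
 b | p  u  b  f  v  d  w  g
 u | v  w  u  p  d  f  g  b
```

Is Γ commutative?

No

g*d = f but d*g = v.
Since g and d do not commute, Γ is not abelian.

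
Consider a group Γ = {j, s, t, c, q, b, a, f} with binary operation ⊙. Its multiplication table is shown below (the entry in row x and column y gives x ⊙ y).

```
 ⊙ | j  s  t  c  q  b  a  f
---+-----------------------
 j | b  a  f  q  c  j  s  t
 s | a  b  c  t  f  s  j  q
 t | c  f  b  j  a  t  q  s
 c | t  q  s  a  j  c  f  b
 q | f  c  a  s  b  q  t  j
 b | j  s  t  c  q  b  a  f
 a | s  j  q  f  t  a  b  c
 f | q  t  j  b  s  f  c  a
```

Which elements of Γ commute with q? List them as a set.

{a, b, q, t}

Compare row q with column q entry by entry.
t ⊙ q = a = q ⊙ t, so t commutes with q.
j ⊙ q = c but q ⊙ j = f, so j does not.
Collecting the elements that commute with q: C(q) = {a, b, q, t}.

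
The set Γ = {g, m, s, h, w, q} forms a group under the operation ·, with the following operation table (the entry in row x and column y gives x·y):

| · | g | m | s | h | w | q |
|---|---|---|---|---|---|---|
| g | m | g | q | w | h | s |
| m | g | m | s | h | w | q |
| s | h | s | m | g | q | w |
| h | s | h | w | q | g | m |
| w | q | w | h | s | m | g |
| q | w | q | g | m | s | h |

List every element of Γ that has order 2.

Identity is m. Compute the order of each non-identity element by repeated multiplication:
  g: g → m  (order 2)
  s: s → m  (order 2)
  h: h → q → m  (order 3)
  w: w → m  (order 2)
  q: q → h → m  (order 3)
Elements of order 2: {g, s, w}.

{g, s, w}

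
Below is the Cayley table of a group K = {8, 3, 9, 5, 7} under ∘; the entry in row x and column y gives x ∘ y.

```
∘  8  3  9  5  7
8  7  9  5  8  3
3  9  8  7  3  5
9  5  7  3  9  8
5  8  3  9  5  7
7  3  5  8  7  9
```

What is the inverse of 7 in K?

3

First locate the identity: row 5 matches the header, so 5 is the identity.
Scan row 7 for 5: 7 ∘ 3 = 5. Hence 7^(-1) = 3.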